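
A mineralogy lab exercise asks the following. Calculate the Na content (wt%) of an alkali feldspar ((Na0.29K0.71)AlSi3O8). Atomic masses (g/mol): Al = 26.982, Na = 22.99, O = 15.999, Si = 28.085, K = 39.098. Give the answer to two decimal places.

Formula mass = 0.29*22.99 + 0.71*39.098 + 1*26.982 + 3*28.085 + 8*15.999 = 273.656 g/mol, of which 6.667 g is Na.
So Na makes up 6.667/273.656 = 0.0244 of the mass, i.e. 2.44%.

2.44 wt%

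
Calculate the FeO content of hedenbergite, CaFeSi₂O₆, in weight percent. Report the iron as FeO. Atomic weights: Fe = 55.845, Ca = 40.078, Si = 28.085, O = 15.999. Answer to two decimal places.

28.96 wt%

Formula mass = 248.087 g/mol.
1 Fe → 1.0000 mol FeO per formula unit; M(FeO) = 71.844, so FeO mass = 71.844 g.
71.844/248.087 × 100 = 28.96 wt%.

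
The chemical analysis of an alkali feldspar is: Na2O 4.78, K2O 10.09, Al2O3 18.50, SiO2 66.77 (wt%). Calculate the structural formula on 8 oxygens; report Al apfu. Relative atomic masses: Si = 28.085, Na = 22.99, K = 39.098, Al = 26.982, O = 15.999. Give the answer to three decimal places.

Na2O: 4.78/61.979 = 0.07712 mol → 0.15424 mol Na, 0.07712 mol O.
K2O: 10.09/94.195 = 0.10712 mol → 0.21424 mol K, 0.10712 mol O.
Al2O3: 18.50/101.961 = 0.18144 mol → 0.36288 mol Al, 0.54432 mol O.
SiO2: 66.77/60.083 = 1.11130 mol → 1.11130 mol Si, 2.22260 mol O.
Total oxygen = 2.95116 mol. Normalization factor = 8/2.95116 = 2.71080.
Al per 8 O = 0.36288 × 2.71080 = 0.984.

0.984 Al apfu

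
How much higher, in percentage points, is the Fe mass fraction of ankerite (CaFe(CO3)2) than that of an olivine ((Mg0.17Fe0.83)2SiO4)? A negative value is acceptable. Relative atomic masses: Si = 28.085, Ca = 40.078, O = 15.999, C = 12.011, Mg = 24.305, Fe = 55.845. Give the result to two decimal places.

First mineral: 55.845 g Fe in 215.939 g formula = 25.86 wt% Fe.
Second mineral: 92.703 g Fe in 193.047 g formula = 48.02 wt% Fe.
25.86% − 48.02% gives a difference of -22.16 percentage points.

-22.16 percentage points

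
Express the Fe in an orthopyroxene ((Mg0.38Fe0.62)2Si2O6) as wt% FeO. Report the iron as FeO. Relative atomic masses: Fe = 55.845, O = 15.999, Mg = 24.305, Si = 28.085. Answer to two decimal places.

37.14 wt%

Formula mass = 239.884 g/mol.
1.24 Fe → 1.2400 mol FeO per formula unit; M(FeO) = 71.844, so FeO mass = 89.087 g.
89.087/239.884 × 100 = 37.14 wt%.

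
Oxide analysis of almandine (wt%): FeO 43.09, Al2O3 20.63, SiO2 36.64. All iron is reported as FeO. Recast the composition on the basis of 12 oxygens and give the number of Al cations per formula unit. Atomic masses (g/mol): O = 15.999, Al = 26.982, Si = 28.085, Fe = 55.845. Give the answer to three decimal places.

FeO (M=71.844): mol = 0.59977; Fe = 0.59977, O = 0.59977.
Al2O3 (M=101.961): mol = 0.20233; Al = 0.40466, O = 0.60699.
SiO2 (M=60.083): mol = 0.60982; Si = 0.60982, O = 1.21964.
ΣO = 2.42640; factor = 12/ΣO = 4.94560.
Al apfu = 0.40466 × 4.94560 = 2.001.

2.001 Al apfu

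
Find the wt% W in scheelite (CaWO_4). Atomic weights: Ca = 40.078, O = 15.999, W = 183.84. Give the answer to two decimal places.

63.85 wt%

Formula mass = 1*40.078 + 1*183.84 + 4*15.999 = 287.914 g/mol, of which 183.840 g is W.
So W makes up 183.840/287.914 = 0.6385 of the mass, i.e. 63.85%.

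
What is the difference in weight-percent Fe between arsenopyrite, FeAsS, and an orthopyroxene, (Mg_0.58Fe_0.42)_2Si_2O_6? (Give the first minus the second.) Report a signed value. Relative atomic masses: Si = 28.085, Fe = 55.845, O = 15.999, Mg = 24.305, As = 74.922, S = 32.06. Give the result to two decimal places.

13.66 percentage points

Fe in FeAsS: molar mass 162.827 g/mol; 1×55.845 = 55.845 g → 34.30 wt%.
Fe in (Mg_0.58Fe_0.42)_2Si_2O_6: molar mass 227.268 g/mol; 0.84×55.845 = 46.910 g → 20.64 wt%.
Difference = 34.30 − 20.64 = 13.66 percentage points.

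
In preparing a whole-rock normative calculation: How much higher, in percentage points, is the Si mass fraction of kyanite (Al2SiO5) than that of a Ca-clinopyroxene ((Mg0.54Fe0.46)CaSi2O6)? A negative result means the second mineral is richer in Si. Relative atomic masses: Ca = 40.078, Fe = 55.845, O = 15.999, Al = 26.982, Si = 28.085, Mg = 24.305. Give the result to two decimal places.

M(Al2SiO5) = 162.044 g/mol, so wt% Si = 28.085/162.044 × 100 = 17.33%.
M((Mg0.54Fe0.46)CaSi2O6) = 231.055 g/mol, so wt% Si = 56.170/231.055 × 100 = 24.31%.
17.33 − 24.31 = -6.98 pp.

-6.98 percentage points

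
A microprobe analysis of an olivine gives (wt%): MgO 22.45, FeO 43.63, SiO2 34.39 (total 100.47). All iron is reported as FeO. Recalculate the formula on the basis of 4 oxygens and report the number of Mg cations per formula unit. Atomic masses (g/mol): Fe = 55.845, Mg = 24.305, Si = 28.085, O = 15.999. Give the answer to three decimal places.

MgO: 22.45/40.304 = 0.55702 mol → 0.55702 mol Mg, 0.55702 mol O.
FeO: 43.63/71.844 = 0.60729 mol → 0.60729 mol Fe, 0.60729 mol O.
SiO2: 34.39/60.083 = 0.57237 mol → 0.57237 mol Si, 1.14474 mol O.
Total oxygen = 2.30905 mol. Normalization factor = 4/2.30905 = 1.73231.
Mg per 4 O = 0.55702 × 1.73231 = 0.965.

0.965 Mg apfu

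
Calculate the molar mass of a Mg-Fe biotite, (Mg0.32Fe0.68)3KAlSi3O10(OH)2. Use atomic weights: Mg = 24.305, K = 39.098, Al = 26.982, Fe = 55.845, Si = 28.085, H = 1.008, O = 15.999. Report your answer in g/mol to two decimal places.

The formula mass is the sum 0.96*24.305 + 2.04*55.845 + 1*39.098 + 1*26.982 + 3*28.085 + 12*15.999 + 2*1.008.

481.60 g/mol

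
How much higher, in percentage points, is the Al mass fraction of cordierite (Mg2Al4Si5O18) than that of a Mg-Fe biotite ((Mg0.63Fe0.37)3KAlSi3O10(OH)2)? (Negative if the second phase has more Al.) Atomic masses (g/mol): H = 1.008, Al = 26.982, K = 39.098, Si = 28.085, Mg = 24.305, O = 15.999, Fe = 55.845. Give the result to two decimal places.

M(Mg2Al4Si5O18) = 584.945 g/mol, so wt% Al = 107.928/584.945 × 100 = 18.45%.
M((Mg0.63Fe0.37)3KAlSi3O10(OH)2) = 452.263 g/mol, so wt% Al = 26.982/452.263 × 100 = 5.97%.
18.45 − 5.97 = 12.48 pp.

12.48 percentage points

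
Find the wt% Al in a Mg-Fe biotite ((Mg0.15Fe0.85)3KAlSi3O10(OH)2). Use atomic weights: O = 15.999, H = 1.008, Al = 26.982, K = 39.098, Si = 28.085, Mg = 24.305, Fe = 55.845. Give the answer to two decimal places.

5.42 weight percent

Molar mass of (Mg0.15Fe0.85)3KAlSi3O10(OH)2: 0.45×24.305 + 2.55×55.845 + 1×39.098 + 1×26.982 + 3×28.085 + 12×15.999 + 2×1.008 = 497.681 g/mol.
Mass of Al per formula unit: 1 × 26.982 = 26.982 g.
Weight fraction Al = 26.982 / 497.681 = 0.0542.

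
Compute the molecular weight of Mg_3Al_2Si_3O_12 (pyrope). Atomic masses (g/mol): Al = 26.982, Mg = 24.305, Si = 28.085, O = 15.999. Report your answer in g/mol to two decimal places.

Mg: 3 × 24.305 = 72.9150
Al: 2 × 26.982 = 53.9640
Si: 3 × 28.085 = 84.2550
O: 12 × 15.999 = 191.9880
Summing the contributions gives the formula mass.

403.12 g/mol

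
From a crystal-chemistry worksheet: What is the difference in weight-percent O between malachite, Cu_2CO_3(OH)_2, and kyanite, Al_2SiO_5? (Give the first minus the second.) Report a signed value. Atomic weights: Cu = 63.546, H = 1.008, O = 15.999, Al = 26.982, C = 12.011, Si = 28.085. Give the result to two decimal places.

-13.19 percentage points

First mineral: 79.995 g O in 221.114 g formula = 36.18 wt% O.
Second mineral: 79.995 g O in 162.044 g formula = 49.37 wt% O.
36.18% − 49.37% gives a difference of -13.19 percentage points.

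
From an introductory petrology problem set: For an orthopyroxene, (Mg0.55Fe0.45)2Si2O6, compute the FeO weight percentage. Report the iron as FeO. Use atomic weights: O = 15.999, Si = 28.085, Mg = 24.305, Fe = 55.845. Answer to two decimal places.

28.22 wt%

Molar mass of (Mg0.55Fe0.45)2Si2O6 = 1.10×24.305 + 0.90×55.845 + 2×28.085 + 6×15.999 = 229.160 g/mol.
Each formula unit contains 0.90 Fe, equivalent to 0.90/1 = 0.9000 mol FeO.
M(FeO) = 1×55.845 + 1×15.999 = 71.844 g/mol.
Mass of FeO per formula unit = 0.9000 × 71.844 = 64.660 g.
FeO wt% = 64.660 / 229.160 × 100 = 28.22%.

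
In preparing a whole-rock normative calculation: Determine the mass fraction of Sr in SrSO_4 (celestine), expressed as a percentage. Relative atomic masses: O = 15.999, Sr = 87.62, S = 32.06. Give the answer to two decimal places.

M(SrSO_4) = 183.676 g/mol.
Sr contributes 1 × 87.62 = 87.620 g per mole.
87.620/183.676 = 0.4770 → 47.70%.

47.70 wt%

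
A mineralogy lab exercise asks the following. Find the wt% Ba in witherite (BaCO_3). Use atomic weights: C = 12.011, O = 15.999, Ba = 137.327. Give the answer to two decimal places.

M(BaCO_3) = 197.335 g/mol.
Ba contributes 1 × 137.327 = 137.327 g per mole.
137.327/197.335 = 0.6959 → 69.59%.

69.59 weight percent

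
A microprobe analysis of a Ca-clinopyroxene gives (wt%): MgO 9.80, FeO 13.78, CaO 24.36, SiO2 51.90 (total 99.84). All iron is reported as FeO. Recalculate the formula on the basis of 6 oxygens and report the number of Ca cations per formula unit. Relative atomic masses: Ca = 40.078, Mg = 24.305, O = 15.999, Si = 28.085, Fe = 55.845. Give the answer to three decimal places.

9.80 wt% MgO ÷ 40.304 g/mol = 0.24315 mol, giving 0.24315 Mg and 0.24315 O.
13.78 wt% FeO ÷ 71.844 g/mol = 0.19180 mol, giving 0.19180 Fe and 0.19180 O.
24.36 wt% CaO ÷ 56.077 g/mol = 0.43440 mol, giving 0.43440 Ca and 0.43440 O.
51.90 wt% SiO2 ÷ 60.083 g/mol = 0.86381 mol, giving 0.86381 Si and 1.72762 O.
Oxygen sums to 2.59697; scaling by 6/2.59697 = 2.31038 puts the formula on 6 O.
Ca: 0.43440 × 2.31038 = 1.004 atoms per formula unit.

1.004 Ca apfu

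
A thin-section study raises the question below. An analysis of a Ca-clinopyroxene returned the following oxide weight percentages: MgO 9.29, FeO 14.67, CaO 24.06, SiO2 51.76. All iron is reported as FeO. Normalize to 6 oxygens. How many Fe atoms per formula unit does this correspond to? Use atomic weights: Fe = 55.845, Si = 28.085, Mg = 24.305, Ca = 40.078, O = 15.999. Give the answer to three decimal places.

MgO: 9.29/40.304 = 0.23050 mol → 0.23050 mol Mg, 0.23050 mol O.
FeO: 14.67/71.844 = 0.20419 mol → 0.20419 mol Fe, 0.20419 mol O.
CaO: 24.06/56.077 = 0.42905 mol → 0.42905 mol Ca, 0.42905 mol O.
SiO2: 51.76/60.083 = 0.86147 mol → 0.86147 mol Si, 1.72294 mol O.
Total oxygen = 2.58668 mol. Normalization factor = 6/2.58668 = 2.31958.
Fe per 6 O = 0.20419 × 2.31958 = 0.474.

0.474 Fe apfu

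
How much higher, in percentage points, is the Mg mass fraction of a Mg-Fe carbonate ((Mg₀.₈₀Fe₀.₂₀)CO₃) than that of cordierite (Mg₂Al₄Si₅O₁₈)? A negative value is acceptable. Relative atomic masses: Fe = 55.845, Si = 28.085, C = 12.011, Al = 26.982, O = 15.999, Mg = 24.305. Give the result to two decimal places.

13.15 percentage points

M((Mg₀.₈₀Fe₀.₂₀)CO₃) = 90.621 g/mol, so wt% Mg = 19.444/90.621 × 100 = 21.46%.
M(Mg₂Al₄Si₅O₁₈) = 584.945 g/mol, so wt% Mg = 48.610/584.945 × 100 = 8.31%.
21.46 − 8.31 = 13.15 pp.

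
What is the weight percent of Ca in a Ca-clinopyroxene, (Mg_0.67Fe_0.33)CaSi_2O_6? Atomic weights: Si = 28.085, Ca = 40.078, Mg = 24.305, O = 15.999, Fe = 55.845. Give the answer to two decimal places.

Molar mass of (Mg_0.67Fe_0.33)CaSi_2O_6: 0.67·24.305 + 0.33·55.845 + 1·40.078 + 2·28.085 + 6·15.999 = 226.955 g/mol.
Mass of Ca per formula unit: 1 × 40.078 = 40.078 g.
Weight fraction Ca = 40.078 / 226.955 = 0.1766.

17.66 mass %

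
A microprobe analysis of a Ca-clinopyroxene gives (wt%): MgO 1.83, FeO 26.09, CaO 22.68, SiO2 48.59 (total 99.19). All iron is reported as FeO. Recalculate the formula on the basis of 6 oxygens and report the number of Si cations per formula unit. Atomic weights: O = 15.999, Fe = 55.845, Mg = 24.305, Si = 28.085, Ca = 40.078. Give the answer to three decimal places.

1.996 Si apfu

1.83 wt% MgO ÷ 40.304 g/mol = 0.04540 mol, giving 0.04540 Mg and 0.04540 O.
26.09 wt% FeO ÷ 71.844 g/mol = 0.36315 mol, giving 0.36315 Fe and 0.36315 O.
22.68 wt% CaO ÷ 56.077 g/mol = 0.40444 mol, giving 0.40444 Ca and 0.40444 O.
48.59 wt% SiO2 ÷ 60.083 g/mol = 0.80871 mol, giving 0.80871 Si and 1.61742 O.
Oxygen sums to 2.43041; scaling by 6/2.43041 = 2.46872 puts the formula on 6 O.
Si: 0.80871 × 2.46872 = 1.996 atoms per formula unit.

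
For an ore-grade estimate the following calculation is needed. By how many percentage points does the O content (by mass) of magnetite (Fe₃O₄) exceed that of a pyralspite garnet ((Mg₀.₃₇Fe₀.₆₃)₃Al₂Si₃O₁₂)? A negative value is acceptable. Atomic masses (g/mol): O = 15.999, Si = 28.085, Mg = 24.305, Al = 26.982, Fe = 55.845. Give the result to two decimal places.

-13.85 percentage points

O in Fe₃O₄: molar mass 231.531 g/mol; 4×15.999 = 63.996 g → 27.64 wt%.
O in (Mg₀.₃₇Fe₀.₆₃)₃Al₂Si₃O₁₂: molar mass 462.733 g/mol; 12×15.999 = 191.988 g → 41.49 wt%.
Difference = 27.64 − 41.49 = -13.85 percentage points.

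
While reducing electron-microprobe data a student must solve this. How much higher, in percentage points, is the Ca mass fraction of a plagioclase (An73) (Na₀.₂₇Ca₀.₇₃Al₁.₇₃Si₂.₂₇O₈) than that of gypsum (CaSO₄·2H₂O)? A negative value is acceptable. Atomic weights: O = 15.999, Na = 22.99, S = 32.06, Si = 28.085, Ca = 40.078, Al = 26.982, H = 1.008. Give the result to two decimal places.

M(Na₀.₂₇Ca₀.₇₃Al₁.₇₃Si₂.₂₇O₈) = 273.888 g/mol, so wt% Ca = 29.257/273.888 × 100 = 10.68%.
M(CaSO₄·2H₂O) = 172.164 g/mol, so wt% Ca = 40.078/172.164 × 100 = 23.28%.
10.68 − 23.28 = -12.60 pp.

-12.60 percentage points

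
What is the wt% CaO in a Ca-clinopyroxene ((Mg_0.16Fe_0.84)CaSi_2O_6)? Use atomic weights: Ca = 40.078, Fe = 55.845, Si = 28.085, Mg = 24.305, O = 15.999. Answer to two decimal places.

Molar mass of (Mg_0.16Fe_0.84)CaSi_2O_6 = 0.16*24.305 + 0.84*55.845 + 1*40.078 + 2*28.085 + 6*15.999 = 243.041 g/mol.
Each formula unit contains 1 Ca, equivalent to 1/1 = 1.0000 mol CaO.
M(CaO) = 1×40.078 + 1×15.999 = 56.077 g/mol.
Mass of CaO per formula unit = 1.0000 × 56.077 = 56.077 g.
CaO wt% = 56.077 / 243.041 × 100 = 23.07%.

23.07 wt%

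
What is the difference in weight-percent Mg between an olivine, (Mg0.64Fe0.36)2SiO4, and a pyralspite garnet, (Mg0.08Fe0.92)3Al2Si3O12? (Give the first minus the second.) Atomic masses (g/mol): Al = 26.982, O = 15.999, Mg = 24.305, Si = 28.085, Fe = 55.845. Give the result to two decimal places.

17.85 percentage points

Mg in (Mg0.64Fe0.36)2SiO4: molar mass 163.400 g/mol; 1.28×24.305 = 31.110 g → 19.04 wt%.
Mg in (Mg0.08Fe0.92)3Al2Si3O12: molar mass 490.172 g/mol; 0.24×24.305 = 5.833 g → 1.19 wt%.
Difference = 19.04 − 1.19 = 17.85 percentage points.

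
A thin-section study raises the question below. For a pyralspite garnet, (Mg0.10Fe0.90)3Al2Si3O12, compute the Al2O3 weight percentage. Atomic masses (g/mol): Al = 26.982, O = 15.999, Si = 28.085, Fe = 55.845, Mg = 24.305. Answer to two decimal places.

20.88 wt%

M((Mg0.10Fe0.90)3Al2Si3O12) = 488.280 g/mol; M(Al2O3) = 101.961 g/mol.
Moles Al2O3 per formula unit = 2 Al ÷ 2 = 1.0000.
Al2O3 fraction = (1.0000 × 101.961) / 488.280 = 101.961/488.280 = 0.2088.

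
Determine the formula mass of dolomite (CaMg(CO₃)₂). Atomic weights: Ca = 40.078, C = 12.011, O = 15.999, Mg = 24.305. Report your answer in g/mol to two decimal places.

M = 1·40.078 + 1·24.305 + 2·12.011 + 6·15.999

184.40 g/mol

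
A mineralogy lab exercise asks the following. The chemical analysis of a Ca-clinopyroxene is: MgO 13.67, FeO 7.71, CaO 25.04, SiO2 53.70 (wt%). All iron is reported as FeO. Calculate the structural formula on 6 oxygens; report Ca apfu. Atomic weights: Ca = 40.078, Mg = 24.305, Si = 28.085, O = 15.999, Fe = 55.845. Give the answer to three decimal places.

13.67 wt% MgO ÷ 40.304 g/mol = 0.33917 mol, giving 0.33917 Mg and 0.33917 O.
7.71 wt% FeO ÷ 71.844 g/mol = 0.10732 mol, giving 0.10732 Fe and 0.10732 O.
25.04 wt% CaO ÷ 56.077 g/mol = 0.44653 mol, giving 0.44653 Ca and 0.44653 O.
53.70 wt% SiO2 ÷ 60.083 g/mol = 0.89376 mol, giving 0.89376 Si and 1.78752 O.
Oxygen sums to 2.68054; scaling by 6/2.68054 = 2.23835 puts the formula on 6 O.
Ca: 0.44653 × 2.23835 = 0.999 atoms per formula unit.

0.999 Ca apfu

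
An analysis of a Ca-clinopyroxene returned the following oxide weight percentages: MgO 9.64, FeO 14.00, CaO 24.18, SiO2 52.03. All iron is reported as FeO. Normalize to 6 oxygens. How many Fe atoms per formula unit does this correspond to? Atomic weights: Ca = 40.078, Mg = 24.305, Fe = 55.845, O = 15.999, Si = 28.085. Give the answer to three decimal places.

9.64 wt% MgO ÷ 40.304 g/mol = 0.23918 mol, giving 0.23918 Mg and 0.23918 O.
14.00 wt% FeO ÷ 71.844 g/mol = 0.19487 mol, giving 0.19487 Fe and 0.19487 O.
24.18 wt% CaO ÷ 56.077 g/mol = 0.43119 mol, giving 0.43119 Ca and 0.43119 O.
52.03 wt% SiO2 ÷ 60.083 g/mol = 0.86597 mol, giving 0.86597 Si and 1.73194 O.
Oxygen sums to 2.59718; scaling by 6/2.59718 = 2.31020 puts the formula on 6 O.
Fe: 0.19487 × 2.31020 = 0.450 atoms per formula unit.

0.450 Fe apfu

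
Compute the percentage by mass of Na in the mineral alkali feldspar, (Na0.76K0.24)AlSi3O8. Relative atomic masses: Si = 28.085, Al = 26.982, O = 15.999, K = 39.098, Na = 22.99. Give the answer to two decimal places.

6.57 weight percent

Molar mass of (Na0.76K0.24)AlSi3O8: 0.76*22.99 + 0.24*39.098 + 1*26.982 + 3*28.085 + 8*15.999 = 266.085 g/mol.
Mass of Na per formula unit: 0.76 × 22.99 = 17.472 g.
Weight fraction Na = 17.472 / 266.085 = 0.0657.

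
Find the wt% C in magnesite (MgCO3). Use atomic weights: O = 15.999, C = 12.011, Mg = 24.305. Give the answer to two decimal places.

M(MgCO3) = 84.313 g/mol.
C contributes 1 × 12.011 = 12.011 g per mole.
12.011/84.313 = 0.1425 → 14.25%.

14.25 wt%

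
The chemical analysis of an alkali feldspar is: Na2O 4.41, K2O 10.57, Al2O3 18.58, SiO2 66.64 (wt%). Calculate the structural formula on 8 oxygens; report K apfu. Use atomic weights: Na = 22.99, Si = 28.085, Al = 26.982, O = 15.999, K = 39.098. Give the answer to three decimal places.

4.41 wt% Na2O ÷ 61.979 g/mol = 0.07115 mol, giving 0.14230 Na and 0.07115 O.
10.57 wt% K2O ÷ 94.195 g/mol = 0.11221 mol, giving 0.22442 K and 0.11221 O.
18.58 wt% Al2O3 ÷ 101.961 g/mol = 0.18223 mol, giving 0.36446 Al and 0.54669 O.
66.64 wt% SiO2 ÷ 60.083 g/mol = 1.10913 mol, giving 1.10913 Si and 2.21826 O.
Oxygen sums to 2.94831; scaling by 8/2.94831 = 2.71342 puts the formula on 8 O.
K: 0.22442 × 2.71342 = 0.609 atoms per formula unit.

0.609 K apfu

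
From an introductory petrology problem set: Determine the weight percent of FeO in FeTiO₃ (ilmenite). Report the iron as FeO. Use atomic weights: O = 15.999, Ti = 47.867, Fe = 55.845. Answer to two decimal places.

Molar mass of FeTiO₃ = 1·55.845 + 1·47.867 + 3·15.999 = 151.709 g/mol.
Each formula unit contains 1 Fe, equivalent to 1/1 = 1.0000 mol FeO.
M(FeO) = 1×55.845 + 1×15.999 = 71.844 g/mol.
Mass of FeO per formula unit = 1.0000 × 71.844 = 71.844 g.
FeO wt% = 71.844 / 151.709 × 100 = 47.36%.

47.36 wt%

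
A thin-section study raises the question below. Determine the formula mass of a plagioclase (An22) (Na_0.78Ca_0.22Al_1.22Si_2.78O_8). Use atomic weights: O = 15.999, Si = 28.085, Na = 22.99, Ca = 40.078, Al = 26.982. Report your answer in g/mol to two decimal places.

The formula mass is the sum 0.78(22.99) + 0.22(40.078) + 1.22(26.982) + 2.78(28.085) + 8(15.999).

265.74 g/mol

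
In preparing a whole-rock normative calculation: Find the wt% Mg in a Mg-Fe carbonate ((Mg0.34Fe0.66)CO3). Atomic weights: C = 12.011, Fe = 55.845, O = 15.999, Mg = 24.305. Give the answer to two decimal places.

7.86 mass %

M((Mg0.34Fe0.66)CO3) = 105.129 g/mol.
Mg contributes 0.34 × 24.305 = 8.264 g per mole.
8.264/105.129 = 0.0786 → 7.86%.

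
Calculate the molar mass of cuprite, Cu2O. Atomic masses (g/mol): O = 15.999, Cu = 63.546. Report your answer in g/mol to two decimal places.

143.09 g/mol

Cu: 2 × 63.546 = 127.0920
O: 1 × 15.999 = 15.9990
Summing the contributions gives the formula mass.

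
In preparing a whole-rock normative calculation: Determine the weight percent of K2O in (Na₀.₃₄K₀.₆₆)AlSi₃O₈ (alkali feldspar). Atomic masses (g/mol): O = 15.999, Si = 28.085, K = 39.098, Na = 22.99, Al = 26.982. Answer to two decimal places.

11.39 wt%

Molar mass of (Na₀.₃₄K₀.₆₆)AlSi₃O₈ = 0.34*22.99 + 0.66*39.098 + 1*26.982 + 3*28.085 + 8*15.999 = 272.850 g/mol.
Each formula unit contains 0.66 K, equivalent to 0.66/2 = 0.3300 mol K2O.
M(K2O) = 2×39.098 + 1×15.999 = 94.195 g/mol.
Mass of K2O per formula unit = 0.3300 × 94.195 = 31.084 g.
K2O wt% = 31.084 / 272.850 × 100 = 11.39%.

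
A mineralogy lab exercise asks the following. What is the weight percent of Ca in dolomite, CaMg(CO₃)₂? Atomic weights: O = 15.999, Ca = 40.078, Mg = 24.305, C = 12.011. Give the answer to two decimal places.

21.73 wt%

Molar mass of CaMg(CO₃)₂: 1×40.078 + 1×24.305 + 2×12.011 + 6×15.999 = 184.399 g/mol.
Mass of Ca per formula unit: 1 × 40.078 = 40.078 g.
Weight fraction Ca = 40.078 / 184.399 = 0.2173.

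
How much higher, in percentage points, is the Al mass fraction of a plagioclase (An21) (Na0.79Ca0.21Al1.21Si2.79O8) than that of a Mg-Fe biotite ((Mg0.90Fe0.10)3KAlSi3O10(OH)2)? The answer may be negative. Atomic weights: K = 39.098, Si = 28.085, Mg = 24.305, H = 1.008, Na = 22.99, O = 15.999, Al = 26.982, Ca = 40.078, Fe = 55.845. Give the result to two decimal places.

M(Na0.79Ca0.21Al1.21Si2.79O8) = 265.576 g/mol, so wt% Al = 32.648/265.576 × 100 = 12.29%.
M((Mg0.90Fe0.10)3KAlSi3O10(OH)2) = 426.716 g/mol, so wt% Al = 26.982/426.716 × 100 = 6.32%.
12.29 − 6.32 = 5.97 pp.

5.97 percentage points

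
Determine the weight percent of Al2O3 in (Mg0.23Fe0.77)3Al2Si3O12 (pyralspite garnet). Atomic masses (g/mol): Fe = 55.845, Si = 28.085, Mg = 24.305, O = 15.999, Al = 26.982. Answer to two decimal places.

21.42 wt%

Molar mass of (Mg0.23Fe0.77)3Al2Si3O12 = 0.69×24.305 + 2.31×55.845 + 2×26.982 + 3×28.085 + 12×15.999 = 475.979 g/mol.
Each formula unit contains 2 Al, equivalent to 2/2 = 1.0000 mol Al2O3.
M(Al2O3) = 2×26.982 + 3×15.999 = 101.961 g/mol.
Mass of Al2O3 per formula unit = 1.0000 × 101.961 = 101.961 g.
Al2O3 wt% = 101.961 / 475.979 × 100 = 21.42%.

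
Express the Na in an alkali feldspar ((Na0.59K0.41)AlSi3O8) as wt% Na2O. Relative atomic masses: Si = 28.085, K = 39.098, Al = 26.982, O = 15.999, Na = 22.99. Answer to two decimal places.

Molar mass of (Na0.59K0.41)AlSi3O8 = 0.59×22.99 + 0.41×39.098 + 1×26.982 + 3×28.085 + 8×15.999 = 268.823 g/mol.
Each formula unit contains 0.59 Na, equivalent to 0.59/2 = 0.2950 mol Na2O.
M(Na2O) = 2×22.99 + 1×15.999 = 61.979 g/mol.
Mass of Na2O per formula unit = 0.2950 × 61.979 = 18.284 g.
Na2O wt% = 18.284 / 268.823 × 100 = 6.80%.

6.80 wt%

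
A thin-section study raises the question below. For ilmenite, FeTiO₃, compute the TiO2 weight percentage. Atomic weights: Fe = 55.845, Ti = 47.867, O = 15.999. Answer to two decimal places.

Molar mass of FeTiO₃ = 1×55.845 + 1×47.867 + 3×15.999 = 151.709 g/mol.
Each formula unit contains 1 Ti, equivalent to 1/1 = 1.0000 mol TiO2.
M(TiO2) = 1×47.867 + 2×15.999 = 79.865 g/mol.
Mass of TiO2 per formula unit = 1.0000 × 79.865 = 79.865 g.
TiO2 wt% = 79.865 / 151.709 × 100 = 52.64%.

52.64 wt%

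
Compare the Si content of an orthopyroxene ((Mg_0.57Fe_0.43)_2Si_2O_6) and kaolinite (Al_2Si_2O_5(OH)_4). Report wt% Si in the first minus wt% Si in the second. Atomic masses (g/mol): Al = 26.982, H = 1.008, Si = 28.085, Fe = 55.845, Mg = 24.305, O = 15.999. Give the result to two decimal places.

Si in (Mg_0.57Fe_0.43)_2Si_2O_6: molar mass 227.898 g/mol; 2×28.085 = 56.170 g → 24.65 wt%.
Si in Al_2Si_2O_5(OH)_4: molar mass 258.157 g/mol; 2×28.085 = 56.170 g → 21.76 wt%.
Difference = 24.65 − 21.76 = 2.89 percentage points.

2.89 percentage points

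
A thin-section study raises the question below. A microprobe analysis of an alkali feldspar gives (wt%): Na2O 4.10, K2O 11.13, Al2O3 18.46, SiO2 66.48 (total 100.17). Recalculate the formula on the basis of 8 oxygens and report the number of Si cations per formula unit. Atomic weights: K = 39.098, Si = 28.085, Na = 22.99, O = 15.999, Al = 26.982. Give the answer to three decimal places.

3.010 Si apfu

Na2O (M=61.979): mol = 0.06615; Na = 0.13230, O = 0.06615.
K2O (M=94.195): mol = 0.11816; K = 0.23632, O = 0.11816.
Al2O3 (M=101.961): mol = 0.18105; Al = 0.36210, O = 0.54315.
SiO2 (M=60.083): mol = 1.10647; Si = 1.10647, O = 2.21294.
ΣO = 2.94040; factor = 8/ΣO = 2.72072.
Si apfu = 1.10647 × 2.72072 = 3.010.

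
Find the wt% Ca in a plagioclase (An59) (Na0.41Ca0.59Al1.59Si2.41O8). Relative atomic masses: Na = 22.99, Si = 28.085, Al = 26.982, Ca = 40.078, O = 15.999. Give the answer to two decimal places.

M(Na0.41Ca0.59Al1.59Si2.41O8) = 271.650 g/mol.
Ca contributes 0.59 × 40.078 = 23.646 g per mole.
23.646/271.650 = 0.0870 → 8.70%.

8.70 mass %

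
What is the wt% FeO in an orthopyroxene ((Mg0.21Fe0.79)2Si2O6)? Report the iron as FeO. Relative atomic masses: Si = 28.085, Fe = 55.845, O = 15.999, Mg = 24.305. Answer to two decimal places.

Formula mass = 250.607 g/mol.
1.58 Fe → 1.5800 mol FeO per formula unit; M(FeO) = 71.844, so FeO mass = 113.514 g.
113.514/250.607 × 100 = 45.30 wt%.

45.30 wt%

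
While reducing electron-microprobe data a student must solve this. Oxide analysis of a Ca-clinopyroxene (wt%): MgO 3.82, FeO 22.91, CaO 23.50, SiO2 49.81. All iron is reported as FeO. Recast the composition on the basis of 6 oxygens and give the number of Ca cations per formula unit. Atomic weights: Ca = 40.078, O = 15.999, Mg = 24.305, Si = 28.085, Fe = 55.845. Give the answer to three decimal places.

1.009 Ca apfu

3.82 wt% MgO ÷ 40.304 g/mol = 0.09478 mol, giving 0.09478 Mg and 0.09478 O.
22.91 wt% FeO ÷ 71.844 g/mol = 0.31889 mol, giving 0.31889 Fe and 0.31889 O.
23.50 wt% CaO ÷ 56.077 g/mol = 0.41907 mol, giving 0.41907 Ca and 0.41907 O.
49.81 wt% SiO2 ÷ 60.083 g/mol = 0.82902 mol, giving 0.82902 Si and 1.65804 O.
Oxygen sums to 2.49078; scaling by 6/2.49078 = 2.40888 puts the formula on 6 O.
Ca: 0.41907 × 2.40888 = 1.009 atoms per formula unit.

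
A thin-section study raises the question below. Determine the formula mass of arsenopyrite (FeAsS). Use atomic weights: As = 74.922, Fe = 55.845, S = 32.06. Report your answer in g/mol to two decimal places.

162.83 g/mol

M = 1×55.845 + 1×74.922 + 1×32.06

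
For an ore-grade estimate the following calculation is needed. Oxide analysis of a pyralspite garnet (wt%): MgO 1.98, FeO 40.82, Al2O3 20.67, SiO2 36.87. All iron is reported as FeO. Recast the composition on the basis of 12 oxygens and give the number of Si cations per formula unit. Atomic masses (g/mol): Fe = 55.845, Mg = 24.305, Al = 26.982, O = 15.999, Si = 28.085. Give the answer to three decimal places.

3.002 Si apfu

MgO: 1.98/40.304 = 0.04913 mol → 0.04913 mol Mg, 0.04913 mol O.
FeO: 40.82/71.844 = 0.56818 mol → 0.56818 mol Fe, 0.56818 mol O.
Al2O3: 20.67/101.961 = 0.20272 mol → 0.40544 mol Al, 0.60816 mol O.
SiO2: 36.87/60.083 = 0.61365 mol → 0.61365 mol Si, 1.22730 mol O.
Total oxygen = 2.45277 mol. Normalization factor = 12/2.45277 = 4.89243.
Si per 12 O = 0.61365 × 4.89243 = 3.002.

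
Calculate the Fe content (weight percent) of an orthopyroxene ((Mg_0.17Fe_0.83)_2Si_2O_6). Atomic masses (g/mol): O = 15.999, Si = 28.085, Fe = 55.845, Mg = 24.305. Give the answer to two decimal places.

M((Mg_0.17Fe_0.83)_2Si_2O_6) = 253.130 g/mol.
Fe contributes 1.66 × 55.845 = 92.703 g per mole.
92.703/253.130 = 0.3662 → 36.62%.

36.62 weight percent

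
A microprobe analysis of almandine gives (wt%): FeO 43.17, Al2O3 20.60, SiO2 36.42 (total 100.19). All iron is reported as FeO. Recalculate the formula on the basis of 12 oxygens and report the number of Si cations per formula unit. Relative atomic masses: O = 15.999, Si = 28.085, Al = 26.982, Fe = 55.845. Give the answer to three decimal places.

3.007 Si apfu

43.17 wt% FeO ÷ 71.844 g/mol = 0.60089 mol, giving 0.60089 Fe and 0.60089 O.
20.60 wt% Al2O3 ÷ 101.961 g/mol = 0.20204 mol, giving 0.40408 Al and 0.60612 O.
36.42 wt% SiO2 ÷ 60.083 g/mol = 0.60616 mol, giving 0.60616 Si and 1.21232 O.
Oxygen sums to 2.41933; scaling by 12/2.41933 = 4.96005 puts the formula on 12 O.
Si: 0.60616 × 4.96005 = 3.007 atoms per formula unit.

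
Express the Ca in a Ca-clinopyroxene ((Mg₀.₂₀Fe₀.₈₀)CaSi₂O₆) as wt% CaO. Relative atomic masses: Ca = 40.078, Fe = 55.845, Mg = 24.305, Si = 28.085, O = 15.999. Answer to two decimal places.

M((Mg₀.₂₀Fe₀.₈₀)CaSi₂O₆) = 241.779 g/mol; M(CaO) = 56.077 g/mol.
Moles CaO per formula unit = 1 Ca ÷ 1 = 1.0000.
CaO fraction = (1.0000 × 56.077) / 241.779 = 56.077/241.779 = 0.2319.

23.19 wt%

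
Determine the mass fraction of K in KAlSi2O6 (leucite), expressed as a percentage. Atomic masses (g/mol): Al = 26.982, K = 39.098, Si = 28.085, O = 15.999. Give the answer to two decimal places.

Formula mass = 1*39.098 + 1*26.982 + 2*28.085 + 6*15.999 = 218.244 g/mol, of which 39.098 g is K.
So K makes up 39.098/218.244 = 0.1791 of the mass, i.e. 17.91%.

17.91 mass %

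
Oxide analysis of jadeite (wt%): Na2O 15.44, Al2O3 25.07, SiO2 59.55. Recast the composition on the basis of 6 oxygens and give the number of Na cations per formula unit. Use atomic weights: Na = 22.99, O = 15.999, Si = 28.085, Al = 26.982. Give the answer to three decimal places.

15.44 wt% Na2O ÷ 61.979 g/mol = 0.24912 mol, giving 0.49824 Na and 0.24912 O.
25.07 wt% Al2O3 ÷ 101.961 g/mol = 0.24588 mol, giving 0.49176 Al and 0.73764 O.
59.55 wt% SiO2 ÷ 60.083 g/mol = 0.99113 mol, giving 0.99113 Si and 1.98226 O.
Oxygen sums to 2.96902; scaling by 6/2.96902 = 2.02087 puts the formula on 6 O.
Na: 0.49824 × 2.02087 = 1.007 atoms per formula unit.

1.007 Na apfu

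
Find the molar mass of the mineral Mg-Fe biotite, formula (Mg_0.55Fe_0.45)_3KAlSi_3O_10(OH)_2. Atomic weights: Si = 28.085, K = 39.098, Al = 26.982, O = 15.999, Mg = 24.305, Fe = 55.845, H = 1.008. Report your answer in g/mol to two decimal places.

459.83 g/mol

The formula mass is the sum 1.65×24.305 + 1.35×55.845 + 1×39.098 + 1×26.982 + 3×28.085 + 12×15.999 + 2×1.008.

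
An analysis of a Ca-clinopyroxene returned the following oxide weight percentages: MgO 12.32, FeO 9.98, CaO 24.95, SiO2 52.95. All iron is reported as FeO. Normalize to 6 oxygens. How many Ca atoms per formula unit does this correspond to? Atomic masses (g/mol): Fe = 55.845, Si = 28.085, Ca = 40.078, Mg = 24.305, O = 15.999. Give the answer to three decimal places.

MgO: 12.32/40.304 = 0.30568 mol → 0.30568 mol Mg, 0.30568 mol O.
FeO: 9.98/71.844 = 0.13891 mol → 0.13891 mol Fe, 0.13891 mol O.
CaO: 24.95/56.077 = 0.44492 mol → 0.44492 mol Ca, 0.44492 mol O.
SiO2: 52.95/60.083 = 0.88128 mol → 0.88128 mol Si, 1.76256 mol O.
Total oxygen = 2.65207 mol. Normalization factor = 6/2.65207 = 2.26238.
Ca per 6 O = 0.44492 × 2.26238 = 1.007.

1.007 Ca apfu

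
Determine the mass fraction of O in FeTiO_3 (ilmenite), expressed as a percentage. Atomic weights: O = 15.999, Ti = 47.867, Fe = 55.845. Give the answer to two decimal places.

31.64 wt%

M(FeTiO_3) = 151.709 g/mol.
O contributes 3 × 15.999 = 47.997 g per mole.
47.997/151.709 = 0.3164 → 31.64%.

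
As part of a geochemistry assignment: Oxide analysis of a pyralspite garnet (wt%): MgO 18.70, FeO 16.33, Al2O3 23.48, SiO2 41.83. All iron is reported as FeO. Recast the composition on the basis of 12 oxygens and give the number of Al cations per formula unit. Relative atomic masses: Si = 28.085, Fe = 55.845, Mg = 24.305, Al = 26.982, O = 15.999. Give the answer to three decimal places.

18.70 wt% MgO ÷ 40.304 g/mol = 0.46397 mol, giving 0.46397 Mg and 0.46397 O.
16.33 wt% FeO ÷ 71.844 g/mol = 0.22730 mol, giving 0.22730 Fe and 0.22730 O.
23.48 wt% Al2O3 ÷ 101.961 g/mol = 0.23028 mol, giving 0.46056 Al and 0.69084 O.
41.83 wt% SiO2 ÷ 60.083 g/mol = 0.69620 mol, giving 0.69620 Si and 1.39240 O.
Oxygen sums to 2.77451; scaling by 12/2.77451 = 4.32509 puts the formula on 12 O.
Al: 0.46056 × 4.32509 = 1.992 atoms per formula unit.

1.992 Al apfu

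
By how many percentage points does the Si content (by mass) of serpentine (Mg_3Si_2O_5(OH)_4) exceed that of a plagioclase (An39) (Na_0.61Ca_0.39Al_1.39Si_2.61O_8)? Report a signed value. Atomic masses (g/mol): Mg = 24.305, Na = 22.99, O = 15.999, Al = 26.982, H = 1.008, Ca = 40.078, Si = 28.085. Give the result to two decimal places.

-7.04 percentage points

M(Mg_3Si_2O_5(OH)_4) = 277.108 g/mol, so wt% Si = 56.170/277.108 × 100 = 20.27%.
M(Na_0.61Ca_0.39Al_1.39Si_2.61O_8) = 268.453 g/mol, so wt% Si = 73.302/268.453 × 100 = 27.31%.
20.27 − 27.31 = -7.04 pp.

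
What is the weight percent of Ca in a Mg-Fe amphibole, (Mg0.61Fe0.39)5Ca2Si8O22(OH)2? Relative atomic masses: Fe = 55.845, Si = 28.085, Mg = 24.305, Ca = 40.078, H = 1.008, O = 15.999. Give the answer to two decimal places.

9.17 weight percent

M((Mg0.61Fe0.39)5Ca2Si8O22(OH)2) = 873.856 g/mol.
Ca contributes 2 × 40.078 = 80.156 g per mole.
80.156/873.856 = 0.0917 → 9.17%.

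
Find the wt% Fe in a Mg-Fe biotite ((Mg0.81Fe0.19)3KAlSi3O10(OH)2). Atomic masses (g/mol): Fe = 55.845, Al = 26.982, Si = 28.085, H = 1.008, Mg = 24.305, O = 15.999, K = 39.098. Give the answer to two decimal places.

7.31 wt%

Formula mass = 2.43·24.305 + 0.57·55.845 + 1·39.098 + 1·26.982 + 3·28.085 + 12·15.999 + 2·1.008 = 435.232 g/mol, of which 31.832 g is Fe.
So Fe makes up 31.832/435.232 = 0.0731 of the mass, i.e. 7.31%.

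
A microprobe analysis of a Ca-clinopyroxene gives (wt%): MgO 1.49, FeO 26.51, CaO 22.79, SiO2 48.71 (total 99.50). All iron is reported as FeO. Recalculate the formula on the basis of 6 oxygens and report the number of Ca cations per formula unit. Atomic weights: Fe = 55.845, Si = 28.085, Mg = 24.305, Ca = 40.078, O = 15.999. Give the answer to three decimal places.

1.49 wt% MgO ÷ 40.304 g/mol = 0.03697 mol, giving 0.03697 Mg and 0.03697 O.
26.51 wt% FeO ÷ 71.844 g/mol = 0.36899 mol, giving 0.36899 Fe and 0.36899 O.
22.79 wt% CaO ÷ 56.077 g/mol = 0.40641 mol, giving 0.40641 Ca and 0.40641 O.
48.71 wt% SiO2 ÷ 60.083 g/mol = 0.81071 mol, giving 0.81071 Si and 1.62142 O.
Oxygen sums to 2.43379; scaling by 6/2.43379 = 2.46529 puts the formula on 6 O.
Ca: 0.40641 × 2.46529 = 1.002 atoms per formula unit.

1.002 Ca apfu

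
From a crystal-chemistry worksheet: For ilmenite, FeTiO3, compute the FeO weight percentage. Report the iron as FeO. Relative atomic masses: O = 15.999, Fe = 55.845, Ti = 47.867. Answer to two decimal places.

Molar mass of FeTiO3 = 1·55.845 + 1·47.867 + 3·15.999 = 151.709 g/mol.
Each formula unit contains 1 Fe, equivalent to 1/1 = 1.0000 mol FeO.
M(FeO) = 1×55.845 + 1×15.999 = 71.844 g/mol.
Mass of FeO per formula unit = 1.0000 × 71.844 = 71.844 g.
FeO wt% = 71.844 / 151.709 × 100 = 47.36%.

47.36 wt%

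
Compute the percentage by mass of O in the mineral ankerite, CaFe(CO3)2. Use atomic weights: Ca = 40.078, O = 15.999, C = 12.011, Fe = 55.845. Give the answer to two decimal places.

M(CaFe(CO3)2) = 215.939 g/mol.
O contributes 6 × 15.999 = 95.994 g per mole.
95.994/215.939 = 0.4445 → 44.45%.

44.45 wt%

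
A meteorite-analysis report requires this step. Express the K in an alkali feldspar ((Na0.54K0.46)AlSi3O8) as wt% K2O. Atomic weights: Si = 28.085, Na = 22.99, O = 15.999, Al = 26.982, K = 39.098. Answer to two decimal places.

8.04 wt%

Formula mass = 269.629 g/mol.
0.46 K → 0.2300 mol K2O per formula unit; M(K2O) = 94.195, so K2O mass = 21.665 g.
21.665/269.629 × 100 = 8.04 wt%.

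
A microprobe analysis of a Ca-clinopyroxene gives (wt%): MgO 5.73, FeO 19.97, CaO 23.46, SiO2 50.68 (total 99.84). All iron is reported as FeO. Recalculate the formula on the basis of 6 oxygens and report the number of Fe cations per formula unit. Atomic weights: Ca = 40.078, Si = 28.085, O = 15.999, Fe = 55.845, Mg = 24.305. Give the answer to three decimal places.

MgO: 5.73/40.304 = 0.14217 mol → 0.14217 mol Mg, 0.14217 mol O.
FeO: 19.97/71.844 = 0.27796 mol → 0.27796 mol Fe, 0.27796 mol O.
CaO: 23.46/56.077 = 0.41835 mol → 0.41835 mol Ca, 0.41835 mol O.
SiO2: 50.68/60.083 = 0.84350 mol → 0.84350 mol Si, 1.68700 mol O.
Total oxygen = 2.52548 mol. Normalization factor = 6/2.52548 = 2.37579.
Fe per 6 O = 0.27796 × 2.37579 = 0.660.

0.660 Fe apfu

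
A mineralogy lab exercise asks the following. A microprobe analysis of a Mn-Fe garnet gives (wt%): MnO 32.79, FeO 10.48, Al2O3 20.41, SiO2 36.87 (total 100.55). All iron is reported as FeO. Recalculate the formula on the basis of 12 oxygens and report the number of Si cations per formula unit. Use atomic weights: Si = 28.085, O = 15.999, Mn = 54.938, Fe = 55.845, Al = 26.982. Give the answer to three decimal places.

3.023 Si apfu

MnO: 32.79/70.937 = 0.46224 mol → 0.46224 mol Mn, 0.46224 mol O.
FeO: 10.48/71.844 = 0.14587 mol → 0.14587 mol Fe, 0.14587 mol O.
Al2O3: 20.41/101.961 = 0.20017 mol → 0.40034 mol Al, 0.60051 mol O.
SiO2: 36.87/60.083 = 0.61365 mol → 0.61365 mol Si, 1.22730 mol O.
Total oxygen = 2.43592 mol. Normalization factor = 12/2.43592 = 4.92627.
Si per 12 O = 0.61365 × 4.92627 = 3.023.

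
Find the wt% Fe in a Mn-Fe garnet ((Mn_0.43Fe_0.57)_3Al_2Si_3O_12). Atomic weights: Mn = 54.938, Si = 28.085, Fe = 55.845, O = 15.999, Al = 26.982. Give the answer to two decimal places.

19.23 wt%

Molar mass of (Mn_0.43Fe_0.57)_3Al_2Si_3O_12: 1.29×54.938 + 1.71×55.845 + 2×26.982 + 3×28.085 + 12×15.999 = 496.572 g/mol.
Mass of Fe per formula unit: 1.71 × 55.845 = 95.495 g.
Weight fraction Fe = 95.495 / 496.572 = 0.1923.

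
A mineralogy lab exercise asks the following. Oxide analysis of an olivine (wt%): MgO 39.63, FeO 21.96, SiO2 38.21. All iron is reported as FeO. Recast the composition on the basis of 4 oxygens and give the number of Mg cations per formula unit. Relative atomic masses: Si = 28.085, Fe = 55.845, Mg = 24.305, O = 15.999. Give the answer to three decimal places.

1.536 Mg apfu

MgO (M=40.304): mol = 0.98328; Mg = 0.98328, O = 0.98328.
FeO (M=71.844): mol = 0.30566; Fe = 0.30566, O = 0.30566.
SiO2 (M=60.083): mol = 0.63595; Si = 0.63595, O = 1.27190.
ΣO = 2.56084; factor = 4/ΣO = 1.56199.
Mg apfu = 0.98328 × 1.56199 = 1.536.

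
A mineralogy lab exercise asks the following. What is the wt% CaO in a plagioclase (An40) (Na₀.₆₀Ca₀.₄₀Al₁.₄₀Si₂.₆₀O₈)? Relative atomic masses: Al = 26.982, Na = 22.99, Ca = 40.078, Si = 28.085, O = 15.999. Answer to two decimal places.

8.35 wt%

M(Na₀.₆₀Ca₀.₄₀Al₁.₄₀Si₂.₆₀O₈) = 268.613 g/mol; M(CaO) = 56.077 g/mol.
Moles CaO per formula unit = 0.40 Ca ÷ 1 = 0.4000.
CaO fraction = (0.4000 × 56.077) / 268.613 = 22.431/268.613 = 0.0835.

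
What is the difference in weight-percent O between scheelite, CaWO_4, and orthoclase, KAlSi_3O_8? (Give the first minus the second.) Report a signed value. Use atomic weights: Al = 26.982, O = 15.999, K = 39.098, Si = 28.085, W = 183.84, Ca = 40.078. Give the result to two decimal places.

-23.76 percentage points

First mineral: 63.996 g O in 287.914 g formula = 22.23 wt% O.
Second mineral: 127.992 g O in 278.327 g formula = 45.99 wt% O.
22.23% − 45.99% gives a difference of -23.76 percentage points.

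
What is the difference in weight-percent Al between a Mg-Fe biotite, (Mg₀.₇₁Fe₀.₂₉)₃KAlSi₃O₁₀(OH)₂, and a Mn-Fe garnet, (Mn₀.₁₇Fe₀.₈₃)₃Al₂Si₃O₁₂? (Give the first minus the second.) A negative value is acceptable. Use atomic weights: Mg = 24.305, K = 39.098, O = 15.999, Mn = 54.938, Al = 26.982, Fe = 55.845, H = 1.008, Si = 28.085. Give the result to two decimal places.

First mineral: 26.982 g Al in 444.694 g formula = 6.07 wt% Al.
Second mineral: 53.964 g Al in 497.279 g formula = 10.85 wt% Al.
6.07% − 10.85% gives a difference of -4.78 percentage points.

-4.78 percentage points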